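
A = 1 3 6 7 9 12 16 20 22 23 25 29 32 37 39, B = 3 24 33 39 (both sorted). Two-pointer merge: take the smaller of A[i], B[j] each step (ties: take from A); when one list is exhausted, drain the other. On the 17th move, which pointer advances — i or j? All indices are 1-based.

i

[i=1,j=1] A[i]=1<=B[j]=3 take 1 → i++
[i=2,j=1] A[i]=3<=B[j]=3 take 3 → i++
[i=3,j=1] A[i]=6>B[j]=3 take 3 → j++
[i=3,j=2] A[i]=6<=B[j]=24 take 6 → i++
[i=4,j=2] A[i]=7<=B[j]=24 take 7 → i++
[i=5,j=2] A[i]=9<=B[j]=24 take 9 → i++
[i=6,j=2] A[i]=12<=B[j]=24 take 12 → i++
[i=7,j=2] A[i]=16<=B[j]=24 take 16 → i++
[i=8,j=2] A[i]=20<=B[j]=24 take 20 → i++
[i=9,j=2] A[i]=22<=B[j]=24 take 22 → i++
[i=10,j=2] A[i]=23<=B[j]=24 take 23 → i++
[i=11,j=2] A[i]=25>B[j]=24 take 24 → j++
[i=11,j=3] A[i]=25<=B[j]=33 take 25 → i++
[i=12,j=3] A[i]=29<=B[j]=33 take 29 → i++
[i=13,j=3] A[i]=32<=B[j]=33 take 32 → i++
[i=14,j=3] A[i]=37>B[j]=33 take 33 → j++
[i=14,j=4] A[i]=37<=B[j]=39 take 37 → i++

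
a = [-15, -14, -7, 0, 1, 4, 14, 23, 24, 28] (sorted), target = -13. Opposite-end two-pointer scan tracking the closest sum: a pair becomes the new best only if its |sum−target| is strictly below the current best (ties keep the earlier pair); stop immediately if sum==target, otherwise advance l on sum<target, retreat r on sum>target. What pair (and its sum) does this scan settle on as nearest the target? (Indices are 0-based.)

l=0 r=9: -15+28=13 d=26 *, r--
l=0 r=8: -15+24=9 d=22 *, r--
l=0 r=7: -15+23=8 d=21 *, r--
l=0 r=6: -15+14=-1 d=12 *, r--
l=0 r=5: -15+4=-11 d=2 *, r--
l=0 r=4: -15+1=-14 d=1 *, l++
l=1 r=4: -14+1=-13 d=0 *, stop

pair (-14, 1) with sum -13 (|Δ|=0)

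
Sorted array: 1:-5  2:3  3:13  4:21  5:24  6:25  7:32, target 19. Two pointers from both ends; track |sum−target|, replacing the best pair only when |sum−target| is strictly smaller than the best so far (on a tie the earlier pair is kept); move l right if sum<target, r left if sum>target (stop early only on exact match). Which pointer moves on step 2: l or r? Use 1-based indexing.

l=1 r=7: -5+32=27 d=8 *, r--
l=1 r=6: -5+25=20 d=1 *, r--

r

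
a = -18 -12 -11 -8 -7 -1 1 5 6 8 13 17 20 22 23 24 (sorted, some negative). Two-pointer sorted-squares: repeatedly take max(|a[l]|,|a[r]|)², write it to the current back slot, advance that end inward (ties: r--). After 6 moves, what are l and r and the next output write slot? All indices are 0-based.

l=1, r=10, next write slot=9

[0,15] |-18|<=|24| out[15]=576 → r--
[0,14] |-18|<=|23| out[14]=529 → r--
[0,13] |-18|<=|22| out[13]=484 → r--
[0,12] |-18|<=|20| out[12]=400 → r--
[0,11] |-18|>|17| out[11]=324 → l++
[1,11] |-12|<=|17| out[10]=289 → r--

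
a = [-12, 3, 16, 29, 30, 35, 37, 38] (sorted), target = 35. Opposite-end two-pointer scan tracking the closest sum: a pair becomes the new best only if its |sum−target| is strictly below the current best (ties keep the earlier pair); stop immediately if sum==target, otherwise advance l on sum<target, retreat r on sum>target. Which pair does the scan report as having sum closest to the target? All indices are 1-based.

[1,8] -12+38=26 d=9 * → l++
[2,8] 3+38=41 d=6 * → r--
[2,7] 3+37=40 d=5 * → r--
[2,6] 3+35=38 d=3 * → r--
[2,5] 3+30=33 d=2 * → l++
[3,5] 16+30=46 d=11 → r--
[3,4] 16+29=45 d=10 → r--

pair (3, 30) with sum 33 (|Δ|=2)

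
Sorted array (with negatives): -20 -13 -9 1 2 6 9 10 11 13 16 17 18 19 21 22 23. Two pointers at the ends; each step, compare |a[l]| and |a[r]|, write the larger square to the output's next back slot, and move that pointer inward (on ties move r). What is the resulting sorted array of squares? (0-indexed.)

l=0 r=16: |-20|<=|23| out[16]=529, r--
l=0 r=15: |-20|<=|22| out[15]=484, r--
l=0 r=14: |-20|<=|21| out[14]=441, r--
l=0 r=13: |-20|>|19| out[13]=400, l++
l=1 r=13: |-13|<=|19| out[12]=361, r--
l=1 r=12: |-13|<=|18| out[11]=324, r--
l=1 r=11: |-13|<=|17| out[10]=289, r--
l=1 r=10: |-13|<=|16| out[9]=256, r--
l=1 r=9: |-13|<=|13| out[8]=169, r--
l=1 r=8: |-13|>|11| out[7]=169, l++
l=2 r=8: |-9|<=|11| out[6]=121, r--
l=2 r=7: |-9|<=|10| out[5]=100, r--
l=2 r=6: |-9|<=|9| out[4]=81, r--
l=2 r=5: |-9|>|6| out[3]=81, l++
l=3 r=5: |1|<=|6| out[2]=36, r--
l=3 r=4: |1|<=|2| out[1]=4, r--
l=3 r=3: |1|<=|1| out[0]=1, r--

[1, 4, 36, 81, 81, 100, 121, 169, 169, 256, 289, 324, 361, 400, 441, 484, 529]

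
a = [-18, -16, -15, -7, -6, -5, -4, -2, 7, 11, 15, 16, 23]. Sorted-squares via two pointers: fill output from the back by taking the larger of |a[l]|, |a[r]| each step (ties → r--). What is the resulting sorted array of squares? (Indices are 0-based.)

[0,12] |-18|<=|23| out[12]=529 → r--
[0,11] |-18|>|16| out[11]=324 → l++
[1,11] |-16|<=|16| out[10]=256 → r--
[1,10] |-16|>|15| out[9]=256 → l++
[2,10] |-15|<=|15| out[8]=225 → r--
[2,9] |-15|>|11| out[7]=225 → l++
[3,9] |-7|<=|11| out[6]=121 → r--
[3,8] |-7|<=|7| out[5]=49 → r--
[3,7] |-7|>|-2| out[4]=49 → l++
[4,7] |-6|>|-2| out[3]=36 → l++
[5,7] |-5|>|-2| out[2]=25 → l++
[6,7] |-4|>|-2| out[1]=16 → l++
[7,7] |-2|<=|-2| out[0]=4 → r--

[4, 16, 25, 36, 49, 49, 121, 225, 225, 256, 256, 324, 529]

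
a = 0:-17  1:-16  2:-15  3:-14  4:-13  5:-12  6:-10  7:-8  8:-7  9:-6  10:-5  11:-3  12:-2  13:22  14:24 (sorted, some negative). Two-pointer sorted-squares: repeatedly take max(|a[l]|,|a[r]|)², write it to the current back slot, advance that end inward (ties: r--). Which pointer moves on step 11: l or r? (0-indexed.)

l

l=0 r=14: |-17|<=|24| out[14]=576, r--
l=0 r=13: |-17|<=|22| out[13]=484, r--
l=0 r=12: |-17|>|-2| out[12]=289, l++
l=1 r=12: |-16|>|-2| out[11]=256, l++
l=2 r=12: |-15|>|-2| out[10]=225, l++
l=3 r=12: |-14|>|-2| out[9]=196, l++
l=4 r=12: |-13|>|-2| out[8]=169, l++
l=5 r=12: |-12|>|-2| out[7]=144, l++
l=6 r=12: |-10|>|-2| out[6]=100, l++
l=7 r=12: |-8|>|-2| out[5]=64, l++
l=8 r=12: |-7|>|-2| out[4]=49, l++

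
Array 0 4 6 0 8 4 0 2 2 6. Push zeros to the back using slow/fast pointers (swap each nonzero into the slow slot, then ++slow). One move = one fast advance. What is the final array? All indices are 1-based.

slow=1 fast=1: a[fast]=0, fast++
slow=1 fast=2: a[fast]=4≠0 swap→a[1]=4, slow++,fast++
slow=2 fast=3: a[fast]=6≠0 swap→a[2]=6, slow++,fast++
slow=3 fast=4: a[fast]=0, fast++
slow=3 fast=5: a[fast]=8≠0 swap→a[3]=8, slow++,fast++
slow=4 fast=6: a[fast]=4≠0 swap→a[4]=4, slow++,fast++
slow=5 fast=7: a[fast]=0, fast++
slow=5 fast=8: a[fast]=2≠0 swap→a[5]=2, slow++,fast++
slow=6 fast=9: a[fast]=2≠0 swap→a[6]=2, slow++,fast++
slow=7 fast=10: a[fast]=6≠0 swap→a[7]=6, slow++,fast++

[4, 6, 8, 4, 2, 2, 6, 0, 0, 0]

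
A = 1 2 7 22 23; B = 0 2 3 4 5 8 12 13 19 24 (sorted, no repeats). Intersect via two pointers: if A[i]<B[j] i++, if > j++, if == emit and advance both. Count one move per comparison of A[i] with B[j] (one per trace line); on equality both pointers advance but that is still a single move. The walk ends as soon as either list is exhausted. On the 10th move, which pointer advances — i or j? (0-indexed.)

j

i=0 j=0: 1>0, j++
i=0 j=1: 1<2, i++
i=1 j=1: 2==2 emit, i++,j++
i=2 j=2: 7>3, j++
i=2 j=3: 7>4, j++
i=2 j=4: 7>5, j++
i=2 j=5: 7<8, i++
i=3 j=5: 22>8, j++
i=3 j=6: 22>12, j++
i=3 j=7: 22>13, j++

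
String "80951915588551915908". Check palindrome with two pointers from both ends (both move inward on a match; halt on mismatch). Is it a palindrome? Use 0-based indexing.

palindrome

l=0 r=19: '8'=='8', l++,r--
l=1 r=18: '0'=='0', l++,r--
l=2 r=17: '9'=='9', l++,r--
l=3 r=16: '5'=='5', l++,r--
l=4 r=15: '1'=='1', l++,r--
l=5 r=14: '9'=='9', l++,r--
l=6 r=13: '1'=='1', l++,r--
l=7 r=12: '5'=='5', l++,r--
l=8 r=11: '5'=='5', l++,r--
l=9 r=10: '8'=='8', l++,r--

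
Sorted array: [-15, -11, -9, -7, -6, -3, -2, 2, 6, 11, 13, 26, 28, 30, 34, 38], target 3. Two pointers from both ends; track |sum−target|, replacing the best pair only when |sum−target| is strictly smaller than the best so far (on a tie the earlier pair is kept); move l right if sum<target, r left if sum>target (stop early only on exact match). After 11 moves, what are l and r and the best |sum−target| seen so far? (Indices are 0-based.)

l=0 r=15: -15+38=23 d=20 *, r--
l=0 r=14: -15+34=19 d=16 *, r--
l=0 r=13: -15+30=15 d=12 *, r--
l=0 r=12: -15+28=13 d=10 *, r--
l=0 r=11: -15+26=11 d=8 *, r--
l=0 r=10: -15+13=-2 d=5 *, l++
l=1 r=10: -11+13=2 d=1 *, l++
l=2 r=10: -9+13=4 d=1, r--
l=2 r=9: -9+11=2 d=1, l++
l=3 r=9: -7+11=4 d=1, r--
l=3 r=8: -7+6=-1 d=4, l++

l=4, r=8, best |Δ|=1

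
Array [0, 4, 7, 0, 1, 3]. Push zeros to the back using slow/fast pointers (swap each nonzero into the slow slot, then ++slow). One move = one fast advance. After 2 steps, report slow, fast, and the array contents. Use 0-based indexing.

slow=0 fast=0: a[fast]=0, fast++
slow=0 fast=1: a[fast]=4≠0 swap→a[0]=4, slow++,fast++

slow=1, fast=2, a=[4, 0, 7, 0, 1, 3]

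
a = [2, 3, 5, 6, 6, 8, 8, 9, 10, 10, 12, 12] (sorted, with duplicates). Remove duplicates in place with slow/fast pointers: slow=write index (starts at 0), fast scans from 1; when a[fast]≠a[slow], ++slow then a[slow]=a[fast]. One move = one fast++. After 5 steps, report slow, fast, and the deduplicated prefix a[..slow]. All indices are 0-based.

slow=4, fast=6, prefix=[2, 3, 5, 6, 8]

slow=0 fast=1: a[fast]=3≠a[slow]=2 write a[1]=3, slow++,fast++
slow=1 fast=2: a[fast]=5≠a[slow]=3 write a[2]=5, slow++,fast++
slow=2 fast=3: a[fast]=6≠a[slow]=5 write a[3]=6, slow++,fast++
slow=3 fast=4: a[fast]=6=a[slow] dup, fast++
slow=3 fast=5: a[fast]=8≠a[slow]=6 write a[4]=8, slow++,fast++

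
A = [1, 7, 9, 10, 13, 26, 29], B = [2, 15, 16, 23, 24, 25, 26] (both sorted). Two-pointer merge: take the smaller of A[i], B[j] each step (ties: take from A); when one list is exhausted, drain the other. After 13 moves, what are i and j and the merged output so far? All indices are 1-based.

[i=1,j=1] A[i]=1<=B[j]=2 take 1 → i++
[i=2,j=1] A[i]=7>B[j]=2 take 2 → j++
[i=2,j=2] A[i]=7<=B[j]=15 take 7 → i++
[i=3,j=2] A[i]=9<=B[j]=15 take 9 → i++
[i=4,j=2] A[i]=10<=B[j]=15 take 10 → i++
[i=5,j=2] A[i]=13<=B[j]=15 take 13 → i++
[i=6,j=2] A[i]=26>B[j]=15 take 15 → j++
[i=6,j=3] A[i]=26>B[j]=16 take 16 → j++
[i=6,j=4] A[i]=26>B[j]=23 take 23 → j++
[i=6,j=5] A[i]=26>B[j]=24 take 24 → j++
[i=6,j=6] A[i]=26>B[j]=25 take 25 → j++
[i=6,j=7] A[i]=26<=B[j]=26 take 26 → i++
[i=7,j=7] A[i]=29>B[j]=26 take 26 → j++

i=7, j=8, merged so far=[1, 2, 7, 9, 10, 13, 15, 16, 23, 24, 25, 26, 26]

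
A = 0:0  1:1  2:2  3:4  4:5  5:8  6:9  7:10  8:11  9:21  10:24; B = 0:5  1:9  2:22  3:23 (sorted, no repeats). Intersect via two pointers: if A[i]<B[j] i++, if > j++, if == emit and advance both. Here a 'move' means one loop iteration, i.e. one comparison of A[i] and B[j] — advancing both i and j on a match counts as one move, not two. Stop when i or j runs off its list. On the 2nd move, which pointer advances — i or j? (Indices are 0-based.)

i

i=0 j=0: 0<5, i++
i=1 j=0: 1<5, i++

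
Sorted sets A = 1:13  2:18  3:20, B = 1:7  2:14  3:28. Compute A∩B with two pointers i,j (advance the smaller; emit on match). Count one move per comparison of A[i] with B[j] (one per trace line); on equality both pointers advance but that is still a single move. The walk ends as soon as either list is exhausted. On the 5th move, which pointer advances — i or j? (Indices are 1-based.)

[i=1,j=1] 13>7 → j++
[i=1,j=2] 13<14 → i++
[i=2,j=2] 18>14 → j++
[i=2,j=3] 18<28 → i++
[i=3,j=3] 20<28 → i++

i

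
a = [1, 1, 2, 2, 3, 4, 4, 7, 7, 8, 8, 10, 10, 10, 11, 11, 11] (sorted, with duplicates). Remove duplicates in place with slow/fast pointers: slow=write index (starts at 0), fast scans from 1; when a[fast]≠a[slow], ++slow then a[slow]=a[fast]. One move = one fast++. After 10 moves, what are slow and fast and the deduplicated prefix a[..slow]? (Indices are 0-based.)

slow=5, fast=11, prefix=[1, 2, 3, 4, 7, 8]

slow=0 fast=1: a[fast]=1=a[slow] dup, fast++
slow=0 fast=2: a[fast]=2≠a[slow]=1 write a[1]=2, slow++,fast++
slow=1 fast=3: a[fast]=2=a[slow] dup, fast++
slow=1 fast=4: a[fast]=3≠a[slow]=2 write a[2]=3, slow++,fast++
slow=2 fast=5: a[fast]=4≠a[slow]=3 write a[3]=4, slow++,fast++
slow=3 fast=6: a[fast]=4=a[slow] dup, fast++
slow=3 fast=7: a[fast]=7≠a[slow]=4 write a[4]=7, slow++,fast++
slow=4 fast=8: a[fast]=7=a[slow] dup, fast++
slow=4 fast=9: a[fast]=8≠a[slow]=7 write a[5]=8, slow++,fast++
slow=5 fast=10: a[fast]=8=a[slow] dup, fast++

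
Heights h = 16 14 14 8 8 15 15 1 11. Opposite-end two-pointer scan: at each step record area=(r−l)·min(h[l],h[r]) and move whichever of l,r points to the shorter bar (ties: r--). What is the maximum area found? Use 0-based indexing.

max area = 90

l=0 r=8: min(16,11)*8=88 best=88 *, r--
l=0 r=7: min(16,1)*7=7 best=88, r--
l=0 r=6: min(16,15)*6=90 best=90 *, r--
l=0 r=5: min(16,15)*5=75 best=90, r--
l=0 r=4: min(16,8)*4=32 best=90, r--
l=0 r=3: min(16,8)*3=24 best=90, r--
l=0 r=2: min(16,14)*2=28 best=90, r--
l=0 r=1: min(16,14)*1=14 best=90, r--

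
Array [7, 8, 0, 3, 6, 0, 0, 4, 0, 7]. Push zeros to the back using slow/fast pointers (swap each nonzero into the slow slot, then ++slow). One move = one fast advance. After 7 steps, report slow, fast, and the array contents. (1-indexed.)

(s=1,f=1) a[fast]=7≠0 swap→a[1]=7 → slow++,fast++
(s=2,f=2) a[fast]=8≠0 swap→a[2]=8 → slow++,fast++
(s=3,f=3) a[fast]=0 → fast++
(s=3,f=4) a[fast]=3≠0 swap→a[3]=3 → slow++,fast++
(s=4,f=5) a[fast]=6≠0 swap→a[4]=6 → slow++,fast++
(s=5,f=6) a[fast]=0 → fast++
(s=5,f=7) a[fast]=0 → fast++

slow=5, fast=8, a=[7, 8, 3, 6, 0, 0, 0, 4, 0, 7]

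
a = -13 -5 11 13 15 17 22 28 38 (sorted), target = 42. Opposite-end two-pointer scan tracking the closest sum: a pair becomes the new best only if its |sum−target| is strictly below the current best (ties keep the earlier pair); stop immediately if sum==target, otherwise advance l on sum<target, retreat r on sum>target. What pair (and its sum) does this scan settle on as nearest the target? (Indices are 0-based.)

pair (13, 28) with sum 41 (|Δ|=1)

[0,8] -13+38=25 d=17 * → l++
[1,8] -5+38=33 d=9 * → l++
[2,8] 11+38=49 d=7 * → r--
[2,7] 11+28=39 d=3 * → l++
[3,7] 13+28=41 d=1 * → l++
[4,7] 15+28=43 d=1 → r--
[4,6] 15+22=37 d=5 → l++
[5,6] 17+22=39 d=3 → l++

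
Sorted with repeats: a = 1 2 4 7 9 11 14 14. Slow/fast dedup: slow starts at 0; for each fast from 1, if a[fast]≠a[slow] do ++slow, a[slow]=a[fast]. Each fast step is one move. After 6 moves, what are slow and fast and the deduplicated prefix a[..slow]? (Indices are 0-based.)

slow=6, fast=7, prefix=[1, 2, 4, 7, 9, 11, 14]

(s=0,f=1) a[fast]=2≠a[slow]=1 write a[1]=2 → slow++,fast++
(s=1,f=2) a[fast]=4≠a[slow]=2 write a[2]=4 → slow++,fast++
(s=2,f=3) a[fast]=7≠a[slow]=4 write a[3]=7 → slow++,fast++
(s=3,f=4) a[fast]=9≠a[slow]=7 write a[4]=9 → slow++,fast++
(s=4,f=5) a[fast]=11≠a[slow]=9 write a[5]=11 → slow++,fast++
(s=5,f=6) a[fast]=14≠a[slow]=11 write a[6]=14 → slow++,fast++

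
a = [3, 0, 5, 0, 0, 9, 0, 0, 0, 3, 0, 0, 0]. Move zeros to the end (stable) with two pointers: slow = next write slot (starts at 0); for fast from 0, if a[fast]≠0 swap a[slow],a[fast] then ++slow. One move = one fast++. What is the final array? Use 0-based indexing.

(s=0,f=0) a[fast]=3≠0 swap→a[0]=3 → slow++,fast++
(s=1,f=1) a[fast]=0 → fast++
(s=1,f=2) a[fast]=5≠0 swap→a[1]=5 → slow++,fast++
(s=2,f=3) a[fast]=0 → fast++
(s=2,f=4) a[fast]=0 → fast++
(s=2,f=5) a[fast]=9≠0 swap→a[2]=9 → slow++,fast++
(s=3,f=6) a[fast]=0 → fast++
(s=3,f=7) a[fast]=0 → fast++
(s=3,f=8) a[fast]=0 → fast++
(s=3,f=9) a[fast]=3≠0 swap→a[3]=3 → slow++,fast++
(s=4,f=10) a[fast]=0 → fast++
(s=4,f=11) a[fast]=0 → fast++
(s=4,f=12) a[fast]=0 → fast++

[3, 5, 9, 3, 0, 0, 0, 0, 0, 0, 0, 0, 0]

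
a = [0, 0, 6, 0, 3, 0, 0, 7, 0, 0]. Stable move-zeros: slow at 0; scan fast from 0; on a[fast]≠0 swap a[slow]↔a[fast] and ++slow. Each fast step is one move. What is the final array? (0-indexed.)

[6, 3, 7, 0, 0, 0, 0, 0, 0, 0]

slow=0 fast=0: a[fast]=0, fast++
slow=0 fast=1: a[fast]=0, fast++
slow=0 fast=2: a[fast]=6≠0 swap→a[0]=6, slow++,fast++
slow=1 fast=3: a[fast]=0, fast++
slow=1 fast=4: a[fast]=3≠0 swap→a[1]=3, slow++,fast++
slow=2 fast=5: a[fast]=0, fast++
slow=2 fast=6: a[fast]=0, fast++
slow=2 fast=7: a[fast]=7≠0 swap→a[2]=7, slow++,fast++
slow=3 fast=8: a[fast]=0, fast++
slow=3 fast=9: a[fast]=0, fast++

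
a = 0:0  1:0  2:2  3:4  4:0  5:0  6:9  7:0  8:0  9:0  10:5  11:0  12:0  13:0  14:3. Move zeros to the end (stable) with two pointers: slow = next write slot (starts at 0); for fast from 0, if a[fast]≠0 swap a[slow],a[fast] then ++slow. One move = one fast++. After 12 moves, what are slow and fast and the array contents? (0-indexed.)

slow=0 fast=0: a[fast]=0, fast++
slow=0 fast=1: a[fast]=0, fast++
slow=0 fast=2: a[fast]=2≠0 swap→a[0]=2, slow++,fast++
slow=1 fast=3: a[fast]=4≠0 swap→a[1]=4, slow++,fast++
slow=2 fast=4: a[fast]=0, fast++
slow=2 fast=5: a[fast]=0, fast++
slow=2 fast=6: a[fast]=9≠0 swap→a[2]=9, slow++,fast++
slow=3 fast=7: a[fast]=0, fast++
slow=3 fast=8: a[fast]=0, fast++
slow=3 fast=9: a[fast]=0, fast++
slow=3 fast=10: a[fast]=5≠0 swap→a[3]=5, slow++,fast++
slow=4 fast=11: a[fast]=0, fast++

slow=4, fast=12, a=[2, 4, 9, 5, 0, 0, 0, 0, 0, 0, 0, 0, 0, 0, 3]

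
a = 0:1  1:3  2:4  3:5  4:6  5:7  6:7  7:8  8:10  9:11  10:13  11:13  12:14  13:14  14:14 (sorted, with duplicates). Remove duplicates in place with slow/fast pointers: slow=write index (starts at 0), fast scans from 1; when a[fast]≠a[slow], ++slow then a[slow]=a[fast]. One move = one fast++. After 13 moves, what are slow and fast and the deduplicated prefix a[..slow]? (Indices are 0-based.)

slow=0 fast=1: a[fast]=3≠a[slow]=1 write a[1]=3, slow++,fast++
slow=1 fast=2: a[fast]=4≠a[slow]=3 write a[2]=4, slow++,fast++
slow=2 fast=3: a[fast]=5≠a[slow]=4 write a[3]=5, slow++,fast++
slow=3 fast=4: a[fast]=6≠a[slow]=5 write a[4]=6, slow++,fast++
slow=4 fast=5: a[fast]=7≠a[slow]=6 write a[5]=7, slow++,fast++
slow=5 fast=6: a[fast]=7=a[slow] dup, fast++
slow=5 fast=7: a[fast]=8≠a[slow]=7 write a[6]=8, slow++,fast++
slow=6 fast=8: a[fast]=10≠a[slow]=8 write a[7]=10, slow++,fast++
slow=7 fast=9: a[fast]=11≠a[slow]=10 write a[8]=11, slow++,fast++
slow=8 fast=10: a[fast]=13≠a[slow]=11 write a[9]=13, slow++,fast++
slow=9 fast=11: a[fast]=13=a[slow] dup, fast++
slow=9 fast=12: a[fast]=14≠a[slow]=13 write a[10]=14, slow++,fast++
slow=10 fast=13: a[fast]=14=a[slow] dup, fast++

slow=10, fast=14, prefix=[1, 3, 4, 5, 6, 7, 8, 10, 11, 13, 14]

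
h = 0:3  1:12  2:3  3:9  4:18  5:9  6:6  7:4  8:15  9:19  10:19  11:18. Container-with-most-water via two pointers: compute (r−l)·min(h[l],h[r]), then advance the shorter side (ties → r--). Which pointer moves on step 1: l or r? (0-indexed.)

l=0 r=11: min(3,18)*11=33 best=33 *, l++

l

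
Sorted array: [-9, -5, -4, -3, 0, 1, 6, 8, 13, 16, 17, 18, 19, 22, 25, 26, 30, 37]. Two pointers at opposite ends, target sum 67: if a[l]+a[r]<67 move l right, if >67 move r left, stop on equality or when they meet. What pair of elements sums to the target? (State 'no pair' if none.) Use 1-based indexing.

[1,18] -9+37=28 <67 → l++
[2,18] -5+37=32 <67 → l++
[3,18] -4+37=33 <67 → l++
[4,18] -3+37=34 <67 → l++
[5,18] 0+37=37 <67 → l++
[6,18] 1+37=38 <67 → l++
[7,18] 6+37=43 <67 → l++
[8,18] 8+37=45 <67 → l++
[9,18] 13+37=50 <67 → l++
[10,18] 16+37=53 <67 → l++
[11,18] 17+37=54 <67 → l++
[12,18] 18+37=55 <67 → l++
[13,18] 19+37=56 <67 → l++
[14,18] 22+37=59 <67 → l++
[15,18] 25+37=62 <67 → l++
[16,18] 26+37=63 <67 → l++
[17,18] 30+37=67 → found

(30, 37)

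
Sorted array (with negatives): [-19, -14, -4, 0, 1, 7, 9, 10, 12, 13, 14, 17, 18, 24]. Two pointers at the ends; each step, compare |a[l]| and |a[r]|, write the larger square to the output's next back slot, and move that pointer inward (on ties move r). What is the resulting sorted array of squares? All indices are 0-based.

l=0 r=13: |-19|<=|24| out[13]=576, r--
l=0 r=12: |-19|>|18| out[12]=361, l++
l=1 r=12: |-14|<=|18| out[11]=324, r--
l=1 r=11: |-14|<=|17| out[10]=289, r--
l=1 r=10: |-14|<=|14| out[9]=196, r--
l=1 r=9: |-14|>|13| out[8]=196, l++
l=2 r=9: |-4|<=|13| out[7]=169, r--
l=2 r=8: |-4|<=|12| out[6]=144, r--
l=2 r=7: |-4|<=|10| out[5]=100, r--
l=2 r=6: |-4|<=|9| out[4]=81, r--
l=2 r=5: |-4|<=|7| out[3]=49, r--
l=2 r=4: |-4|>|1| out[2]=16, l++
l=3 r=4: |0|<=|1| out[1]=1, r--
l=3 r=3: |0|<=|0| out[0]=0, r--

[0, 1, 16, 49, 81, 100, 144, 169, 196, 196, 289, 324, 361, 576]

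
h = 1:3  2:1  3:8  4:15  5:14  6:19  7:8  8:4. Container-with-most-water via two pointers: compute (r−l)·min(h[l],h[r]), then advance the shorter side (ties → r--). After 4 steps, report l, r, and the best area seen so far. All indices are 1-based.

l=3, r=6, best area=32

[1,8] min(3,4)*7=21 best=21 * → l++
[2,8] min(1,4)*6=6 best=21 → l++
[3,8] min(8,4)*5=20 best=21 → r--
[3,7] min(8,8)*4=32 best=32 * → r--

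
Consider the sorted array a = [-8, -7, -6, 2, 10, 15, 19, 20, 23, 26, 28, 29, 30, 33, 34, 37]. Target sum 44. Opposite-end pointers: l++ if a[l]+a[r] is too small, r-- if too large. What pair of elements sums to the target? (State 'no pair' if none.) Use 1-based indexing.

[1,16] -8+37=29 <44 → l++
[2,16] -7+37=30 <44 → l++
[3,16] -6+37=31 <44 → l++
[4,16] 2+37=39 <44 → l++
[5,16] 10+37=47 >44 → r--
[5,15] 10+34=44 → found

(10, 34)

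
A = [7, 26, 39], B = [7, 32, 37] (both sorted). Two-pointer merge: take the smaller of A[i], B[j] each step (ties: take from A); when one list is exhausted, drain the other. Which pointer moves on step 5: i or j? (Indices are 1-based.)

[i=1,j=1] A[i]=7<=B[j]=7 take 7 → i++
[i=2,j=1] A[i]=26>B[j]=7 take 7 → j++
[i=2,j=2] A[i]=26<=B[j]=32 take 26 → i++
[i=3,j=2] A[i]=39>B[j]=32 take 32 → j++
[i=3,j=3] A[i]=39>B[j]=37 take 37 → j++

j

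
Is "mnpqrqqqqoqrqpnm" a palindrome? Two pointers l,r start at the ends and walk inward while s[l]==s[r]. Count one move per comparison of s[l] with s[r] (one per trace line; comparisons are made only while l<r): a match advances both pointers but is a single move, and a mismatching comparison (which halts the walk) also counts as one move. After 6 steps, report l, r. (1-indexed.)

l=7, r=10

l=1 r=16: 'm'=='m', l++,r--
l=2 r=15: 'n'=='n', l++,r--
l=3 r=14: 'p'=='p', l++,r--
l=4 r=13: 'q'=='q', l++,r--
l=5 r=12: 'r'=='r', l++,r--
l=6 r=11: 'q'=='q', l++,r--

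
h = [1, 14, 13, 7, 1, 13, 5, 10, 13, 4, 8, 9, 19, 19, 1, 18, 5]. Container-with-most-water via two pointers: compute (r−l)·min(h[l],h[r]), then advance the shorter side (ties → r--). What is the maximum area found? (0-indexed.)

max area = 196

l=0 r=16: min(1,5)*16=16 best=16 *, l++
l=1 r=16: min(14,5)*15=75 best=75 *, r--
l=1 r=15: min(14,18)*14=196 best=196 *, l++
l=2 r=15: min(13,18)*13=169 best=196, l++
l=3 r=15: min(7,18)*12=84 best=196, l++
l=4 r=15: min(1,18)*11=11 best=196, l++
l=5 r=15: min(13,18)*10=130 best=196, l++
l=6 r=15: min(5,18)*9=45 best=196, l++
l=7 r=15: min(10,18)*8=80 best=196, l++
l=8 r=15: min(13,18)*7=91 best=196, l++
l=9 r=15: min(4,18)*6=24 best=196, l++
l=10 r=15: min(8,18)*5=40 best=196, l++
l=11 r=15: min(9,18)*4=36 best=196, l++
l=12 r=15: min(19,18)*3=54 best=196, r--
l=12 r=14: min(19,1)*2=2 best=196, r--
l=12 r=13: min(19,19)*1=19 best=196, r--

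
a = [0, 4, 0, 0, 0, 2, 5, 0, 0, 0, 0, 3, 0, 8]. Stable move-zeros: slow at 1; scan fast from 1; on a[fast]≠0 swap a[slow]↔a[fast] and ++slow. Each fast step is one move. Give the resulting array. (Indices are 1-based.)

[4, 2, 5, 3, 8, 0, 0, 0, 0, 0, 0, 0, 0, 0]

slow=1 fast=1: a[fast]=0, fast++
slow=1 fast=2: a[fast]=4≠0 swap→a[1]=4, slow++,fast++
slow=2 fast=3: a[fast]=0, fast++
slow=2 fast=4: a[fast]=0, fast++
slow=2 fast=5: a[fast]=0, fast++
slow=2 fast=6: a[fast]=2≠0 swap→a[2]=2, slow++,fast++
slow=3 fast=7: a[fast]=5≠0 swap→a[3]=5, slow++,fast++
slow=4 fast=8: a[fast]=0, fast++
slow=4 fast=9: a[fast]=0, fast++
slow=4 fast=10: a[fast]=0, fast++
slow=4 fast=11: a[fast]=0, fast++
slow=4 fast=12: a[fast]=3≠0 swap→a[4]=3, slow++,fast++
slow=5 fast=13: a[fast]=0, fast++
slow=5 fast=14: a[fast]=8≠0 swap→a[5]=8, slow++,fast++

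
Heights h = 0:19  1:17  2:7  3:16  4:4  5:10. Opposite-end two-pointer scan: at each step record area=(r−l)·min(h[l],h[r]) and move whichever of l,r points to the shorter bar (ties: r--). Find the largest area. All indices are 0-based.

l=0 r=5: min(19,10)*5=50 best=50 *, r--
l=0 r=4: min(19,4)*4=16 best=50, r--
l=0 r=3: min(19,16)*3=48 best=50, r--
l=0 r=2: min(19,7)*2=14 best=50, r--
l=0 r=1: min(19,17)*1=17 best=50, r--

max area = 50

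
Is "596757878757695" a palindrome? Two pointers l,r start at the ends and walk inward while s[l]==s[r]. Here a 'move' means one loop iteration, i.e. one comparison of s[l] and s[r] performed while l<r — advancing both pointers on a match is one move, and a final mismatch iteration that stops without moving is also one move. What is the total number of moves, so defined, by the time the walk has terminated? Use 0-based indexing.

7 moves

[0,14] '5'=='5' → l++,r--
[1,13] '9'=='9' → l++,r--
[2,12] '6'=='6' → l++,r--
[3,11] '7'=='7' → l++,r--
[4,10] '5'=='5' → l++,r--
[5,9] '7'=='7' → l++,r--
[6,8] '8'=='8' → l++,r--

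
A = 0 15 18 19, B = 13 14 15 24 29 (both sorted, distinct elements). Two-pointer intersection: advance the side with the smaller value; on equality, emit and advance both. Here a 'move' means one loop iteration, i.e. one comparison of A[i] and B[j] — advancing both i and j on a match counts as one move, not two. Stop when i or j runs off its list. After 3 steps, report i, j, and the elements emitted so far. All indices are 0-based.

[i=0,j=0] 0<13 → i++
[i=1,j=0] 15>13 → j++
[i=1,j=1] 15>14 → j++

i=1, j=2, emitted=[]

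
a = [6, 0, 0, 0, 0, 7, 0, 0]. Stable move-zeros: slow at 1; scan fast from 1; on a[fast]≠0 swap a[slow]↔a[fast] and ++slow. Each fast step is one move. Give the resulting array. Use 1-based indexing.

[6, 7, 0, 0, 0, 0, 0, 0]

slow=1 fast=1: a[fast]=6≠0 swap→a[1]=6, slow++,fast++
slow=2 fast=2: a[fast]=0, fast++
slow=2 fast=3: a[fast]=0, fast++
slow=2 fast=4: a[fast]=0, fast++
slow=2 fast=5: a[fast]=0, fast++
slow=2 fast=6: a[fast]=7≠0 swap→a[2]=7, slow++,fast++
slow=3 fast=7: a[fast]=0, fast++
slow=3 fast=8: a[fast]=0, fast++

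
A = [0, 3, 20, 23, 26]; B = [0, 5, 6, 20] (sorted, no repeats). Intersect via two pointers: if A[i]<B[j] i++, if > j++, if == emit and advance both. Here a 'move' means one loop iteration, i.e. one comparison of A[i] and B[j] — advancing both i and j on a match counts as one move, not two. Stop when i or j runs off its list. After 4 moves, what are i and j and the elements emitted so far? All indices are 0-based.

i=2, j=3, emitted=[0]

[i=0,j=0] 0==0 emit → i++,j++
[i=1,j=1] 3<5 → i++
[i=2,j=1] 20>5 → j++
[i=2,j=2] 20>6 → j++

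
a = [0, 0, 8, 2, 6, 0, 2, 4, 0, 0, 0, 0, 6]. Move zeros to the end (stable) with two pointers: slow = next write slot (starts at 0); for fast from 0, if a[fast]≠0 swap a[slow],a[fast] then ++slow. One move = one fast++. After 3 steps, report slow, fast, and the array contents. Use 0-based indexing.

slow=1, fast=3, a=[8, 0, 0, 2, 6, 0, 2, 4, 0, 0, 0, 0, 6]

slow=0 fast=0: a[fast]=0, fast++
slow=0 fast=1: a[fast]=0, fast++
slow=0 fast=2: a[fast]=8≠0 swap→a[0]=8, slow++,fast++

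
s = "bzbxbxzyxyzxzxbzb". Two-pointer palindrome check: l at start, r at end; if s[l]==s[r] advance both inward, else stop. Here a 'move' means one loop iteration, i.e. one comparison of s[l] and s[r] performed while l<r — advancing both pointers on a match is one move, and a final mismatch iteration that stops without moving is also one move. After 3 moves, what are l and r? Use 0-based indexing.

l=3, r=13

[0,16] 'b'=='b' → l++,r--
[1,15] 'z'=='z' → l++,r--
[2,14] 'b'=='b' → l++,r--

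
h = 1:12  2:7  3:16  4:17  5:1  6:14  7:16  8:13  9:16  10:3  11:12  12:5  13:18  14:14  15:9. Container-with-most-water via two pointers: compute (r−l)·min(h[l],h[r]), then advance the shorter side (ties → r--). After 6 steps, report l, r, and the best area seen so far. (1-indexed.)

[1,15] min(12,9)*14=126 best=126 * → r--
[1,14] min(12,14)*13=156 best=156 * → l++
[2,14] min(7,14)*12=84 best=156 → l++
[3,14] min(16,14)*11=154 best=156 → r--
[3,13] min(16,18)*10=160 best=160 * → l++
[4,13] min(17,18)*9=153 best=160 → l++

l=5, r=13, best area=160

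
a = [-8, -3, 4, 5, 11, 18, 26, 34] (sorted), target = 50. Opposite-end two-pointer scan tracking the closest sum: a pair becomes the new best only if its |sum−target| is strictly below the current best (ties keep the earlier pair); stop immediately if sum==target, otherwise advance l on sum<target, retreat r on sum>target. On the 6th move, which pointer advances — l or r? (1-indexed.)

r

[1,8] -8+34=26 d=24 * → l++
[2,8] -3+34=31 d=19 * → l++
[3,8] 4+34=38 d=12 * → l++
[4,8] 5+34=39 d=11 * → l++
[5,8] 11+34=45 d=5 * → l++
[6,8] 18+34=52 d=2 * → r--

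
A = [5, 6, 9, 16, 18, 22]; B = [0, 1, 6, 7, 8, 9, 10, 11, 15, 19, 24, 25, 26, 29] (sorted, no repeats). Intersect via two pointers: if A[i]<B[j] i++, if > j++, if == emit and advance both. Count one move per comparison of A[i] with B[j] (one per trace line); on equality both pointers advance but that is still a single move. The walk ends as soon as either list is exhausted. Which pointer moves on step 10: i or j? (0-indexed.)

i=0 j=0: 5>0, j++
i=0 j=1: 5>1, j++
i=0 j=2: 5<6, i++
i=1 j=2: 6==6 emit, i++,j++
i=2 j=3: 9>7, j++
i=2 j=4: 9>8, j++
i=2 j=5: 9==9 emit, i++,j++
i=3 j=6: 16>10, j++
i=3 j=7: 16>11, j++
i=3 j=8: 16>15, j++

j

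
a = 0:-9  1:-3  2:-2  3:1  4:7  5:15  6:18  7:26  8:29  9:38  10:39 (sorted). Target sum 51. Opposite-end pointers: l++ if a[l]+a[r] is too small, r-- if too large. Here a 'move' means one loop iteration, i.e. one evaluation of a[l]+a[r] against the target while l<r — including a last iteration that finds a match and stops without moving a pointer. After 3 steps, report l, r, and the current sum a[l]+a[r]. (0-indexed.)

l=3, r=10, sum=40

l=0 r=10: -9+39=30 <51, l++
l=1 r=10: -3+39=36 <51, l++
l=2 r=10: -2+39=37 <51, l++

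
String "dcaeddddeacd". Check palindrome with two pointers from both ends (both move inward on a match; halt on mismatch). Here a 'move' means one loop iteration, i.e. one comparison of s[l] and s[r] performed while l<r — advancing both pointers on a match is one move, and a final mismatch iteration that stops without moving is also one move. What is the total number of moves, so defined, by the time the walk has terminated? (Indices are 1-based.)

l=1 r=12: 'd'=='d', l++,r--
l=2 r=11: 'c'=='c', l++,r--
l=3 r=10: 'a'=='a', l++,r--
l=4 r=9: 'e'=='e', l++,r--
l=5 r=8: 'd'=='d', l++,r--
l=6 r=7: 'd'=='d', l++,r--

6 moves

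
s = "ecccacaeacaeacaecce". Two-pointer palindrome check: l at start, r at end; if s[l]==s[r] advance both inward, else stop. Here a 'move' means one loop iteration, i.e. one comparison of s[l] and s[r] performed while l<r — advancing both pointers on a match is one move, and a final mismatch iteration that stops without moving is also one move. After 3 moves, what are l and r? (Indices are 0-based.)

[0,18] 'e'=='e' → l++,r--
[1,17] 'c'=='c' → l++,r--
[2,16] 'c'=='c' → l++,r--

l=3, r=15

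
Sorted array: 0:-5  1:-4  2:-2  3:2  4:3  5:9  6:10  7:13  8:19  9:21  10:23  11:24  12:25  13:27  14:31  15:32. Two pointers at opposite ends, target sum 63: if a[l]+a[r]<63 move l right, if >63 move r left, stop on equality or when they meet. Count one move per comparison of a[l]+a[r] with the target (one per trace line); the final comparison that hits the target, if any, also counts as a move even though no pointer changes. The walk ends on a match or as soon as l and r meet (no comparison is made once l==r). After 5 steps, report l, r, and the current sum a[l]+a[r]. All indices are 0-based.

[0,15] -5+32=27 <63 → l++
[1,15] -4+32=28 <63 → l++
[2,15] -2+32=30 <63 → l++
[3,15] 2+32=34 <63 → l++
[4,15] 3+32=35 <63 → l++

l=5, r=15, sum=41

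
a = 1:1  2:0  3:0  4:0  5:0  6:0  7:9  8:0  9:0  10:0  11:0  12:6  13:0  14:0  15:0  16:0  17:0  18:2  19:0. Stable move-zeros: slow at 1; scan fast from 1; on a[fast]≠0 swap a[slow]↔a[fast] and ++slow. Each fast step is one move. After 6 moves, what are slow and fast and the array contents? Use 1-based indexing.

(s=1,f=1) a[fast]=1≠0 swap→a[1]=1 → slow++,fast++
(s=2,f=2) a[fast]=0 → fast++
(s=2,f=3) a[fast]=0 → fast++
(s=2,f=4) a[fast]=0 → fast++
(s=2,f=5) a[fast]=0 → fast++
(s=2,f=6) a[fast]=0 → fast++

slow=2, fast=7, a=[1, 0, 0, 0, 0, 0, 9, 0, 0, 0, 0, 6, 0, 0, 0, 0, 0, 2, 0]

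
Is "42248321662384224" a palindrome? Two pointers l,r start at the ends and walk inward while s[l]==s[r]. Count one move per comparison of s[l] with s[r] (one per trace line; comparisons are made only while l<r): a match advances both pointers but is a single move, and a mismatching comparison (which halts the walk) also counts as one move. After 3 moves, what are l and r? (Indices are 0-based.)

[0,16] '4'=='4' → l++,r--
[1,15] '2'=='2' → l++,r--
[2,14] '2'=='2' → l++,r--

l=3, r=13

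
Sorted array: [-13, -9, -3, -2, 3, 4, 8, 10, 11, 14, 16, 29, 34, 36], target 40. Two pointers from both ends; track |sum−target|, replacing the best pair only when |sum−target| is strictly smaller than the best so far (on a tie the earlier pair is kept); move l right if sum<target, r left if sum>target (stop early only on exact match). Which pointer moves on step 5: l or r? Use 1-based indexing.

l=1 r=14: -13+36=23 d=17 *, l++
l=2 r=14: -9+36=27 d=13 *, l++
l=3 r=14: -3+36=33 d=7 *, l++
l=4 r=14: -2+36=34 d=6 *, l++
l=5 r=14: 3+36=39 d=1 *, l++

l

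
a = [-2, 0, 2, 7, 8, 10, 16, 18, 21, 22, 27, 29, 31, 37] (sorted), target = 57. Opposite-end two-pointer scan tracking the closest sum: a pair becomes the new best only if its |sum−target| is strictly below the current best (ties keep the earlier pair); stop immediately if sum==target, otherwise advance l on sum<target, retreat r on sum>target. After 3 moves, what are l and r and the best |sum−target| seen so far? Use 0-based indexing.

[0,13] -2+37=35 d=22 * → l++
[1,13] 0+37=37 d=20 * → l++
[2,13] 2+37=39 d=18 * → l++

l=3, r=13, best |Δ|=18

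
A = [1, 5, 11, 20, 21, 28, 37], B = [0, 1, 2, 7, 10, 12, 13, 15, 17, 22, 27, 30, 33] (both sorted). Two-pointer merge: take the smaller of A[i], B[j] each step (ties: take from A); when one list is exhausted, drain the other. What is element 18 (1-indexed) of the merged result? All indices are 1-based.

merged[18] = 30

[i=1,j=1] A[i]=1>B[j]=0 take 0 → j++
[i=1,j=2] A[i]=1<=B[j]=1 take 1 → i++
[i=2,j=2] A[i]=5>B[j]=1 take 1 → j++
[i=2,j=3] A[i]=5>B[j]=2 take 2 → j++
[i=2,j=4] A[i]=5<=B[j]=7 take 5 → i++
[i=3,j=4] A[i]=11>B[j]=7 take 7 → j++
[i=3,j=5] A[i]=11>B[j]=10 take 10 → j++
[i=3,j=6] A[i]=11<=B[j]=12 take 11 → i++
[i=4,j=6] A[i]=20>B[j]=12 take 12 → j++
[i=4,j=7] A[i]=20>B[j]=13 take 13 → j++
[i=4,j=8] A[i]=20>B[j]=15 take 15 → j++
[i=4,j=9] A[i]=20>B[j]=17 take 17 → j++
[i=4,j=10] A[i]=20<=B[j]=22 take 20 → i++
[i=5,j=10] A[i]=21<=B[j]=22 take 21 → i++
[i=6,j=10] A[i]=28>B[j]=22 take 22 → j++
[i=6,j=11] A[i]=28>B[j]=27 take 27 → j++
[i=6,j=12] A[i]=28<=B[j]=30 take 28 → i++
[i=7,j=12] A[i]=37>B[j]=30 take 30 → j++
[i=7,j=13] A[i]=37>B[j]=33 take 33 → j++
[i=7,j=14] B done, take A[i]=37 → i++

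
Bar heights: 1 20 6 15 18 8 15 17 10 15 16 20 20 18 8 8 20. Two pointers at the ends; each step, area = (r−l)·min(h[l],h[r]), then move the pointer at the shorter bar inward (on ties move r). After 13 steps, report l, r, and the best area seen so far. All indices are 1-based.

[1,17] min(1,20)*16=16 best=16 * → l++
[2,17] min(20,20)*15=300 best=300 * → r--
[2,16] min(20,8)*14=112 best=300 → r--
[2,15] min(20,8)*13=104 best=300 → r--
[2,14] min(20,18)*12=216 best=300 → r--
[2,13] min(20,20)*11=220 best=300 → r--
[2,12] min(20,20)*10=200 best=300 → r--
[2,11] min(20,16)*9=144 best=300 → r--
[2,10] min(20,15)*8=120 best=300 → r--
[2,9] min(20,10)*7=70 best=300 → r--
[2,8] min(20,17)*6=102 best=300 → r--
[2,7] min(20,15)*5=75 best=300 → r--
[2,6] min(20,8)*4=32 best=300 → r--

l=2, r=5, best area=300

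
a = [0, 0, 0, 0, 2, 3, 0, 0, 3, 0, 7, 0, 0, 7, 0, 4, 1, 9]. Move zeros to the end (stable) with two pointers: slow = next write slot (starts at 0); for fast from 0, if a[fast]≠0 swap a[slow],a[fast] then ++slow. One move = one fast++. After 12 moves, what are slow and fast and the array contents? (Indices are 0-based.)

slow=0 fast=0: a[fast]=0, fast++
slow=0 fast=1: a[fast]=0, fast++
slow=0 fast=2: a[fast]=0, fast++
slow=0 fast=3: a[fast]=0, fast++
slow=0 fast=4: a[fast]=2≠0 swap→a[0]=2, slow++,fast++
slow=1 fast=5: a[fast]=3≠0 swap→a[1]=3, slow++,fast++
slow=2 fast=6: a[fast]=0, fast++
slow=2 fast=7: a[fast]=0, fast++
slow=2 fast=8: a[fast]=3≠0 swap→a[2]=3, slow++,fast++
slow=3 fast=9: a[fast]=0, fast++
slow=3 fast=10: a[fast]=7≠0 swap→a[3]=7, slow++,fast++
slow=4 fast=11: a[fast]=0, fast++

slow=4, fast=12, a=[2, 3, 3, 7, 0, 0, 0, 0, 0, 0, 0, 0, 0, 7, 0, 4, 1, 9]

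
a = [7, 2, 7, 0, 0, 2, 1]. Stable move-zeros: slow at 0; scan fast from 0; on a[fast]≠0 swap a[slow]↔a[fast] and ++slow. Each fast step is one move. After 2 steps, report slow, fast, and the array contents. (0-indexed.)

slow=0 fast=0: a[fast]=7≠0 swap→a[0]=7, slow++,fast++
slow=1 fast=1: a[fast]=2≠0 swap→a[1]=2, slow++,fast++

slow=2, fast=2, a=[7, 2, 7, 0, 0, 2, 1]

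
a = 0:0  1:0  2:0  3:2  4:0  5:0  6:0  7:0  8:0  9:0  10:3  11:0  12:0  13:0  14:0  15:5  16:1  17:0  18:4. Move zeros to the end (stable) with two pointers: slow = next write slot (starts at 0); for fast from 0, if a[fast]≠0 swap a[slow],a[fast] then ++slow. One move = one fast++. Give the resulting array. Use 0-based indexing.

(s=0,f=0) a[fast]=0 → fast++
(s=0,f=1) a[fast]=0 → fast++
(s=0,f=2) a[fast]=0 → fast++
(s=0,f=3) a[fast]=2≠0 swap→a[0]=2 → slow++,fast++
(s=1,f=4) a[fast]=0 → fast++
(s=1,f=5) a[fast]=0 → fast++
(s=1,f=6) a[fast]=0 → fast++
(s=1,f=7) a[fast]=0 → fast++
(s=1,f=8) a[fast]=0 → fast++
(s=1,f=9) a[fast]=0 → fast++
(s=1,f=10) a[fast]=3≠0 swap→a[1]=3 → slow++,fast++
(s=2,f=11) a[fast]=0 → fast++
(s=2,f=12) a[fast]=0 → fast++
(s=2,f=13) a[fast]=0 → fast++
(s=2,f=14) a[fast]=0 → fast++
(s=2,f=15) a[fast]=5≠0 swap→a[2]=5 → slow++,fast++
(s=3,f=16) a[fast]=1≠0 swap→a[3]=1 → slow++,fast++
(s=4,f=17) a[fast]=0 → fast++
(s=4,f=18) a[fast]=4≠0 swap→a[4]=4 → slow++,fast++

[2, 3, 5, 1, 4, 0, 0, 0, 0, 0, 0, 0, 0, 0, 0, 0, 0, 0, 0]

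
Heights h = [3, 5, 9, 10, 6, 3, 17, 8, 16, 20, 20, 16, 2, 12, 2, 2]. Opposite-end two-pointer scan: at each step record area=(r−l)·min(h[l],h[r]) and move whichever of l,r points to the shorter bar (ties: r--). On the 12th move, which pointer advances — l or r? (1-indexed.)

l

l=1 r=16: min(3,2)*15=30 best=30 *, r--
l=1 r=15: min(3,2)*14=28 best=30, r--
l=1 r=14: min(3,12)*13=39 best=39 *, l++
l=2 r=14: min(5,12)*12=60 best=60 *, l++
l=3 r=14: min(9,12)*11=99 best=99 *, l++
l=4 r=14: min(10,12)*10=100 best=100 *, l++
l=5 r=14: min(6,12)*9=54 best=100, l++
l=6 r=14: min(3,12)*8=24 best=100, l++
l=7 r=14: min(17,12)*7=84 best=100, r--
l=7 r=13: min(17,2)*6=12 best=100, r--
l=7 r=12: min(17,16)*5=80 best=100, r--
l=7 r=11: min(17,20)*4=68 best=100, l++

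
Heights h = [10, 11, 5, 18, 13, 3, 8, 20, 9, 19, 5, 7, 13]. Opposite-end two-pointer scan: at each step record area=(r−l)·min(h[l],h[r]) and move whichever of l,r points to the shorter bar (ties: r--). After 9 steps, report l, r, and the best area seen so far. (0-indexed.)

l=6, r=9, best area=121

[0,12] min(10,13)*12=120 best=120 * → l++
[1,12] min(11,13)*11=121 best=121 * → l++
[2,12] min(5,13)*10=50 best=121 → l++
[3,12] min(18,13)*9=117 best=121 → r--
[3,11] min(18,7)*8=56 best=121 → r--
[3,10] min(18,5)*7=35 best=121 → r--
[3,9] min(18,19)*6=108 best=121 → l++
[4,9] min(13,19)*5=65 best=121 → l++
[5,9] min(3,19)*4=12 best=121 → l++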